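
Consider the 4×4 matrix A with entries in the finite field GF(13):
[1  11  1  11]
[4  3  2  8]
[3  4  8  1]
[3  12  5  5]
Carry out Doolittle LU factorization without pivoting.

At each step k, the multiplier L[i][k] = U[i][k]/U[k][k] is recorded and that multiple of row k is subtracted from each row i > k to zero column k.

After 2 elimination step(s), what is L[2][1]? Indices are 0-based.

[col 0] pivot 1
  R1 -= 4*R0 → (0, 11, 11, 3)  (L[1][0] := 4)
  R2 -= 3*R0 → (0, 10, 5, 7)  (L[2][0] := 3)
  R3 -= 3*R0 → (0, 5, 2, 11)  (L[3][0] := 3)
[col 1] pivot 11
  R2 -= 8*R1 → (0, 0, 8, 9)  (L[2][1] := 8)
  R3 -= 4*R1 → (0, 0, 10, 12)  (L[3][1] := 4)

L[2][1] = 8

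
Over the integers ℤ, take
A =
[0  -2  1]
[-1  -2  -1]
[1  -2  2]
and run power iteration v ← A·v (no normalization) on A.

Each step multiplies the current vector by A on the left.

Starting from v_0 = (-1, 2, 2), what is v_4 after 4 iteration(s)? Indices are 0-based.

v_0 = (-1, 2, 2).
v_1 = A·v_0 = (-2, -5, -1).
v_2 = A·v_1 = (9, 13, 6).
v_3 = A·v_2 = (-20, -41, -5).
v_4 = A·v_3 = (77, 107, 52).

v_4 = (77, 107, 52)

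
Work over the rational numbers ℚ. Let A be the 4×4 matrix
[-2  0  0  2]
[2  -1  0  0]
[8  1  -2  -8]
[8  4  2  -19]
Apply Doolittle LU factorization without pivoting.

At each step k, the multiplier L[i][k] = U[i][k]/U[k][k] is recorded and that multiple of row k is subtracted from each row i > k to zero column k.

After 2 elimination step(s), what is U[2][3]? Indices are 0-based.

U[2][3] = 2

Step 1: pivot at (0,0) is -2.
  row1 ← row1 − (-1)·row0  ⇒  L[1][0]=-1, U row1=(0, -1, 0, 2)
  row2 ← row2 − (-4)·row0  ⇒  L[2][0]=-4, U row2=(0, 1, -2, 0)
  row3 ← row3 − (-4)·row0  ⇒  L[3][0]=-4, U row3=(0, 4, 2, -11)
Step 2: pivot at (1,1) is -1.
  row2 ← row2 − (-1)·row1  ⇒  L[2][1]=-1, U row2=(0, 0, -2, 2)
  row3 ← row3 − (-4)·row1  ⇒  L[3][1]=-4, U row3=(0, 0, 2, -3)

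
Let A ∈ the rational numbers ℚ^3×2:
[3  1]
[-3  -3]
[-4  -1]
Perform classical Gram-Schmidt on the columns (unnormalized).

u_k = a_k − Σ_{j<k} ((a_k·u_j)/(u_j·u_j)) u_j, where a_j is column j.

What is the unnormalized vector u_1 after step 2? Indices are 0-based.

u_1 = (-7/17, -27/17, 15/17)

Step 1: u_0 = a_0 = (3, -3, -4).
Step 2: u_1 = a_1 − (8/17)·u_0 = (-7/17, -27/17, 15/17).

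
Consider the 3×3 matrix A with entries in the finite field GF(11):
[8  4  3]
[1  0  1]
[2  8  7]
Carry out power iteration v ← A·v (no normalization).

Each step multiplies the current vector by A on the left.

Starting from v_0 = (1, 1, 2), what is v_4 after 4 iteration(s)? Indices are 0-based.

v_0 = (1, 1, 2).
v_1 = A·v_0 = (7, 3, 2).
v_2 = A·v_1 = (8, 9, 8).
v_3 = A·v_2 = (3, 5, 1).
v_4 = A·v_3 = (3, 4, 9).

v_4 = (3, 4, 9)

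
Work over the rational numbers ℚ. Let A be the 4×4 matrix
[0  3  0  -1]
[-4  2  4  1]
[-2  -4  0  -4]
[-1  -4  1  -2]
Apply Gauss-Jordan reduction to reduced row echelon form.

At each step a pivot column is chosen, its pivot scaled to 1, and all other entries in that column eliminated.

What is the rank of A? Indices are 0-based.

pivot(0,0): swap R0↔R1
pivot(0,0)=-4: scale R0 → (1, -1/2, -1, -1/4)
  clear (2,0): R2 −= (-2)R0 → (0, -5, -2, -9/2)
  clear (3,0): R3 −= (-1)R0 → (0, -9/2, 0, -9/4)
pivot(1,1)=3: scale R1 → (0, 1, 0, -1/3)
  clear (0,1): R0 −= (-1/2)R1 → (1, 0, -1, -5/12)
  clear (2,1): R2 −= (-5)R1 → (0, 0, -2, -37/6)
  clear (3,1): R3 −= (-9/2)R1 → (0, 0, 0, -15/4)
pivot(2,2)=-2: scale R2 → (0, 0, 1, 37/12)
  clear (0,2): R0 −= (-1)R2 → (1, 0, 0, 8/3)
pivot(3,3)=-15/4: scale R3 → (0, 0, 0, 1)
  clear (0,3): R0 −= (8/3)R3 → (1, 0, 0, 0)
  clear (1,3): R1 −= (-1/3)R3 → (0, 1, 0, 0)
  clear (2,3): R2 −= (37/12)R3 → (0, 0, 1, 0)

rank = 4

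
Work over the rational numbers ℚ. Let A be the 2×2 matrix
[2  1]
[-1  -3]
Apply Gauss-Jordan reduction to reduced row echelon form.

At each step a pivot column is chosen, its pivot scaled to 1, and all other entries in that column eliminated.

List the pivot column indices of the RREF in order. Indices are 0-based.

pivot columns: 0, 1

[1] R0 /= 2  ⇒  (1, 1/2)
     R1 -= -1·R0  ⇒  (0, -5/2)
[2] R1 /= -5/2  ⇒  (0, 1)
     R0 -= 1/2·R1  ⇒  (1, 0)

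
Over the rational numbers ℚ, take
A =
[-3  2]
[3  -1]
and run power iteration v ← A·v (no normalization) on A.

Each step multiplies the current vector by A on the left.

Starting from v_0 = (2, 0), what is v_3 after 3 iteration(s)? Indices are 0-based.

v_3 = (-138, 114)

v_0 = (2, 0).
v_1 = A·v_0 = (-6, 6).
v_2 = A·v_1 = (30, -24).
v_3 = A·v_2 = (-138, 114).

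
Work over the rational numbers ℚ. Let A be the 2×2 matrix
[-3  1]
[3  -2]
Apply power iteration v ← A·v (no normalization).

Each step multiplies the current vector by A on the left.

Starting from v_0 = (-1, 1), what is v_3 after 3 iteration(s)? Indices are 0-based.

v_3 = (73, -95)

v_0 = (-1, 1).
v_1 = A·v_0 = (4, -5).
v_2 = A·v_1 = (-17, 22).
v_3 = A·v_2 = (73, -95).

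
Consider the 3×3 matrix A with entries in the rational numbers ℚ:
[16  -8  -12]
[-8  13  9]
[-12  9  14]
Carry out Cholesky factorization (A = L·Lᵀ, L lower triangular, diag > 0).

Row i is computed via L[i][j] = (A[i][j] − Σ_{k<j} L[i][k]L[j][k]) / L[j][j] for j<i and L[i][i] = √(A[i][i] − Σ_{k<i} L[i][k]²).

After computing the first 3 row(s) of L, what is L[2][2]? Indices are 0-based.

Step 1: L[0][0] = √(16) = 4.
  L[1][0] = (-8) / L[0][0] = -2.
Step 2: L[1][1] = √(9) = 3.
  L[2][0] = (-12) / L[0][0] = -3.
  L[2][1] = (3) / L[1][1] = 1.
Step 3: L[2][2] = √(4) = 2.

L[2][2] = 2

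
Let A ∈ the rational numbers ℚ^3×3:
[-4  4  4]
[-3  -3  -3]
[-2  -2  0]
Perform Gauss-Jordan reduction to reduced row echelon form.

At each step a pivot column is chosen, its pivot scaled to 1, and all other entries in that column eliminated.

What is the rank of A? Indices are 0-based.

rank = 3

[1] R0 /= -4  ⇒  (1, -1, -1)
     R1 -= -3·R0  ⇒  (0, -6, -6)
     R2 -= -2·R0  ⇒  (0, -4, -2)
[2] R1 /= -6  ⇒  (0, 1, 1)
     R0 -= -1·R1  ⇒  (1, 0, 0)
     R2 -= -4·R1  ⇒  (0, 0, 2)
[3] R2 /= 2  ⇒  (0, 0, 1)
     R1 -= 1·R2  ⇒  (0, 1, 0)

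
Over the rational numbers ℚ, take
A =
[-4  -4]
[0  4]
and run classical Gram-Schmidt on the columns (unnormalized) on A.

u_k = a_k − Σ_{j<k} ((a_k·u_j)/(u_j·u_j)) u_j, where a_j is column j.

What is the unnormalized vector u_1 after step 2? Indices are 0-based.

u_1 = (0, 4)

Step 1: u_0 = a_0 = (-4, 0).
Step 2: u_1 = a_1 − (1)·u_0 = (0, 4).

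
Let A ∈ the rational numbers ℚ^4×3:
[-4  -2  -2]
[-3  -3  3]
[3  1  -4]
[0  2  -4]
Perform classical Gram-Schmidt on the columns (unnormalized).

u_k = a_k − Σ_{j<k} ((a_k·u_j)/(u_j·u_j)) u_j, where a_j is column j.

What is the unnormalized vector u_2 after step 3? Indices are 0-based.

Step 1: u_0 = a_0 = (-4, -3, 3, 0).
Step 2: u_1 = a_1 − (10/17)·u_0 = (6/17, -21/17, -13/17, 2).
Step 3: u_2 = a_2 − (-13/34)·u_0 − (-3/2)·u_1 = (-3, 0, -4, -1).

u_2 = (-3, 0, -4, -1)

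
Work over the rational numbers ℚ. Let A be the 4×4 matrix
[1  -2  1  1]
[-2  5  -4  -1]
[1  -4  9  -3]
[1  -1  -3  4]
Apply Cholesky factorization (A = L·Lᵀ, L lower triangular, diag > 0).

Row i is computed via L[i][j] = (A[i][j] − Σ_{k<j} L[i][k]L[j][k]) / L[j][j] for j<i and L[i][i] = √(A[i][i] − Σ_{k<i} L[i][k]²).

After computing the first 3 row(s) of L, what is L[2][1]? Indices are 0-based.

Step 1: L[0][0] = √(1) = 1.
  L[1][0] = (-2) / L[0][0] = -2.
Step 2: L[1][1] = √(1) = 1.
  L[2][0] = (1) / L[0][0] = 1.
  L[2][1] = (-2) / L[1][1] = -2.
Step 3: L[2][2] = √(4) = 2.

L[2][1] = -2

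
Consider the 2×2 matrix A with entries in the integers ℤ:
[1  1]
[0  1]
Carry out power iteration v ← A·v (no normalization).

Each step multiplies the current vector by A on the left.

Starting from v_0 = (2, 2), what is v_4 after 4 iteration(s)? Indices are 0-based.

v_4 = (10, 2)

v_0 = (2, 2).
v_1 = A·v_0 = (4, 2).
v_2 = A·v_1 = (6, 2).
v_3 = A·v_2 = (8, 2).
v_4 = A·v_3 = (10, 2).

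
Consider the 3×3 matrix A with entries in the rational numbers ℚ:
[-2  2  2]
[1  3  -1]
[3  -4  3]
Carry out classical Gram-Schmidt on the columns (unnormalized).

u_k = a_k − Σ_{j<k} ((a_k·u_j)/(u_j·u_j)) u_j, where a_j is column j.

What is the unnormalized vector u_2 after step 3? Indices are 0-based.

u_2 = (208/79, 32/79, 128/79)

Step 1: u_0 = a_0 = (-2, 1, 3).
Step 2: u_1 = a_1 − (-13/14)·u_0 = (1/7, 55/14, -17/14).
Step 3: u_2 = a_2 − (2/7)·u_0 − (-34/79)·u_1 = (208/79, 32/79, 128/79).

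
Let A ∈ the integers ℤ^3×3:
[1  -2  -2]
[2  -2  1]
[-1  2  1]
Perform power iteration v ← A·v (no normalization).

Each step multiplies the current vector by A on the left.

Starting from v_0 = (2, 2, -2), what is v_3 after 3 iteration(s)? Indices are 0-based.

v_0 = (2, 2, -2).
v_1 = A·v_0 = (2, -2, 0).
v_2 = A·v_1 = (6, 8, -6).
v_3 = A·v_2 = (2, -10, 4).

v_3 = (2, -10, 4)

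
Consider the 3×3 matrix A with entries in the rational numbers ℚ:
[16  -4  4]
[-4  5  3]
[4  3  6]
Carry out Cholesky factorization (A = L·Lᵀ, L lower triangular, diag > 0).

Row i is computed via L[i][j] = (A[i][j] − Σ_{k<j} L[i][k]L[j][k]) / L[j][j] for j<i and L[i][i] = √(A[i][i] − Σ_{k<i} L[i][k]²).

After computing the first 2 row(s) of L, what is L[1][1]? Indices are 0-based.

Step 1: L[0][0] = √(16) = 4.
  L[1][0] = (-4) / L[0][0] = -1.
Step 2: L[1][1] = √(4) = 2.

L[1][1] = 2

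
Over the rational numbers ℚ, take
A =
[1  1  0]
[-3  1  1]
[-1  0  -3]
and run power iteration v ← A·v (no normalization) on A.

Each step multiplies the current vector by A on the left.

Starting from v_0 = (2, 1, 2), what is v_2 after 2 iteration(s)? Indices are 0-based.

v_2 = (0, -20, 21)

v_0 = (2, 1, 2).
v_1 = A·v_0 = (3, -3, -8).
v_2 = A·v_1 = (0, -20, 21).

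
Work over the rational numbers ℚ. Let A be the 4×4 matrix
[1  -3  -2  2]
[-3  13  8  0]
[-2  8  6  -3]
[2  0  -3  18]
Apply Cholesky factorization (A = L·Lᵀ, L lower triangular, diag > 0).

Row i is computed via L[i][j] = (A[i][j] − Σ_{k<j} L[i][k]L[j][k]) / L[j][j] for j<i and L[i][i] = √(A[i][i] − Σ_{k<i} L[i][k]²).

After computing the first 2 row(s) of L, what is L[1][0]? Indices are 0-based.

L[1][0] = -3

Step 1: L[0][0] = √(1) = 1.
  L[1][0] = (-3) / L[0][0] = -3.
Step 2: L[1][1] = √(4) = 2.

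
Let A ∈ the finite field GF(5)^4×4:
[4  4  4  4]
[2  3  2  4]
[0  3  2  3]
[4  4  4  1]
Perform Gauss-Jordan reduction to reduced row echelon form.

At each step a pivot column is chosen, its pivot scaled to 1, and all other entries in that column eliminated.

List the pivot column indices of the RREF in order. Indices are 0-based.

pivot columns: 0, 1, 2, 3

pivot(0,0)=4: scale R0 → (1, 1, 1, 1)
  clear (1,0): R1 −= (2)R0 → (0, 1, 0, 2)
  clear (3,0): R3 −= (4)R0 → (0, 0, 0, 2)
pivot(1,1)=1: scale R1 → (0, 1, 0, 2)
  clear (0,1): R0 −= (1)R1 → (1, 0, 1, 4)
  clear (2,1): R2 −= (3)R1 → (0, 0, 2, 2)
pivot(2,2)=2: scale R2 → (0, 0, 1, 1)
  clear (0,2): R0 −= (1)R2 → (1, 0, 0, 3)
pivot(3,3)=2: scale R3 → (0, 0, 0, 1)
  clear (0,3): R0 −= (3)R3 → (1, 0, 0, 0)
  clear (1,3): R1 −= (2)R3 → (0, 1, 0, 0)
  clear (2,3): R2 −= (1)R3 → (0, 0, 1, 0)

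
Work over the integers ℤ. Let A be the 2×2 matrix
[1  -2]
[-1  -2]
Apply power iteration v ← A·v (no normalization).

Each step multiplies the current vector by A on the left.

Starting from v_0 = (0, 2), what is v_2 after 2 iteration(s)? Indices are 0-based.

v_0 = (0, 2).
v_1 = A·v_0 = (-4, -4).
v_2 = A·v_1 = (4, 12).

v_2 = (4, 12)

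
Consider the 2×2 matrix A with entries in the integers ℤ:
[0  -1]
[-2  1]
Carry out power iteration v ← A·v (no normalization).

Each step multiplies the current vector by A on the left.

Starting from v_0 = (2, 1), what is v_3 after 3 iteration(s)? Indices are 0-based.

v_3 = (1, -7)

v_0 = (2, 1).
v_1 = A·v_0 = (-1, -3).
v_2 = A·v_1 = (3, -1).
v_3 = A·v_2 = (1, -7).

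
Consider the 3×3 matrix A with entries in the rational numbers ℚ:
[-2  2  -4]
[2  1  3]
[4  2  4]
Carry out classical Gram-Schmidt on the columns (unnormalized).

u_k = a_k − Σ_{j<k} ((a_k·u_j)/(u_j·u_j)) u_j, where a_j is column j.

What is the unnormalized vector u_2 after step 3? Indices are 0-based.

u_2 = (0, 4/5, -2/5)

Step 1: u_0 = a_0 = (-2, 2, 4).
Step 2: u_1 = a_1 − (1/4)·u_0 = (5/2, 1/2, 1).
Step 3: u_2 = a_2 − (5/4)·u_0 − (-3/5)·u_1 = (0, 4/5, -2/5).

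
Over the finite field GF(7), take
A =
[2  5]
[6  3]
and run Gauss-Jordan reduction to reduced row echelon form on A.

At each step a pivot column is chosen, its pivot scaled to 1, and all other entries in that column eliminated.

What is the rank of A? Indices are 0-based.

[1] R0 /= 2  ⇒  (1, 6)
     R1 -= 6·R0  ⇒  (0, 2)
[2] R1 /= 2  ⇒  (0, 1)
     R0 -= 6·R1  ⇒  (1, 0)

rank = 2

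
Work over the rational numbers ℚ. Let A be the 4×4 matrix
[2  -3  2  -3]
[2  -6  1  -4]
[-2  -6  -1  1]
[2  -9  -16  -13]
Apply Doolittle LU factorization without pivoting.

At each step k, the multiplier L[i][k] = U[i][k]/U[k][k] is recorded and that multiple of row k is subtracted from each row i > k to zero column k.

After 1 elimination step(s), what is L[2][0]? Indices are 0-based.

L[2][0] = -1

Step 1: pivot at (0,0) is 2.
  row1 ← row1 − (1)·row0  ⇒  L[1][0]=1, U row1=(0, -3, -1, -1)
  row2 ← row2 − (-1)·row0  ⇒  L[2][0]=-1, U row2=(0, -9, 1, -2)
  row3 ← row3 − (1)·row0  ⇒  L[3][0]=1, U row3=(0, -6, -18, -10)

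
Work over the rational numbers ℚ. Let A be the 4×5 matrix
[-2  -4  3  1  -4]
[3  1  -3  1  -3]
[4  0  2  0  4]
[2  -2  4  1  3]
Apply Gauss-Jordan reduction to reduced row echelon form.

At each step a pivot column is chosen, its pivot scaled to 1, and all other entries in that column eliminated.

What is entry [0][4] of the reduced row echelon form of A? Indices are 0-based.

pivot(0,0)=-2: scale R0 → (1, 2, -3/2, -1/2, 2)
  clear (1,0): R1 −= (3)R0 → (0, -5, 3/2, 5/2, -9)
  clear (2,0): R2 −= (4)R0 → (0, -8, 8, 2, -4)
  clear (3,0): R3 −= (2)R0 → (0, -6, 7, 2, -1)
pivot(1,1)=-5: scale R1 → (0, 1, -3/10, -1/2, 9/5)
  clear (0,1): R0 −= (2)R1 → (1, 0, -9/10, 1/2, -8/5)
  clear (2,1): R2 −= (-8)R1 → (0, 0, 28/5, -2, 52/5)
  clear (3,1): R3 −= (-6)R1 → (0, 0, 26/5, -1, 49/5)
pivot(2,2)=28/5: scale R2 → (0, 0, 1, -5/14, 13/7)
  clear (0,2): R0 −= (-9/10)R2 → (1, 0, 0, 5/28, 1/14)
  clear (1,2): R1 −= (-3/10)R2 → (0, 1, 0, -17/28, 33/14)
  clear (3,2): R3 −= (26/5)R2 → (0, 0, 0, 6/7, 1/7)
pivot(3,3)=6/7: scale R3 → (0, 0, 0, 1, 1/6)
  clear (0,3): R0 −= (5/28)R3 → (1, 0, 0, 0, 1/24)
  clear (1,3): R1 −= (-17/28)R3 → (0, 1, 0, 0, 59/24)
  clear (2,3): R2 −= (-5/14)R3 → (0, 0, 1, 0, 23/12)

M[0][4] = 1/24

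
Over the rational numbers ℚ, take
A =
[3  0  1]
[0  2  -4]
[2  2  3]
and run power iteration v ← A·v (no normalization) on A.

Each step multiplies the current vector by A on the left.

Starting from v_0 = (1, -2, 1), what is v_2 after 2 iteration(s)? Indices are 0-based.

v_2 = (13, -20, -5)

v_0 = (1, -2, 1).
v_1 = A·v_0 = (4, -8, 1).
v_2 = A·v_1 = (13, -20, -5).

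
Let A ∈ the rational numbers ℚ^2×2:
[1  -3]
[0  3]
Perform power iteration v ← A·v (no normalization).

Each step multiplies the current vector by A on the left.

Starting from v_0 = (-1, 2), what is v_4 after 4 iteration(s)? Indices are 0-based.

v_0 = (-1, 2).
v_1 = A·v_0 = (-7, 6).
v_2 = A·v_1 = (-25, 18).
v_3 = A·v_2 = (-79, 54).
v_4 = A·v_3 = (-241, 162).

v_4 = (-241, 162)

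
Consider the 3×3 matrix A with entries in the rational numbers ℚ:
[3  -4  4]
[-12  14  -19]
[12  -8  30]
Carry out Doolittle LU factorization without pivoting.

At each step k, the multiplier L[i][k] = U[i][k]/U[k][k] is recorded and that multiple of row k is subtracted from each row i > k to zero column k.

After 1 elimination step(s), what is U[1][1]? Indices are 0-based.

U[1][1] = -2

k=0: U[0][0]=3
  eliminate (1,0): mult=-4, new row 1: (0, -2, -3); set L[1][0]=-4
  eliminate (2,0): mult=4, new row 2: (0, 8, 14); set L[2][0]=4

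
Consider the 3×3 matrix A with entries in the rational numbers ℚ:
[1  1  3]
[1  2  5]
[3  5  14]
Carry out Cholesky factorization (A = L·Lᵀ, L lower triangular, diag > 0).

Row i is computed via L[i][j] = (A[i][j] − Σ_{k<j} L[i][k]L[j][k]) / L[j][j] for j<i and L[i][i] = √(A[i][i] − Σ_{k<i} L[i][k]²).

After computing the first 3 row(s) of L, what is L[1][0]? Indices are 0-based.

Step 1: L[0][0] = √(1) = 1.
  L[1][0] = (1) / L[0][0] = 1.
Step 2: L[1][1] = √(1) = 1.
  L[2][0] = (3) / L[0][0] = 3.
  L[2][1] = (2) / L[1][1] = 2.
Step 3: L[2][2] = √(1) = 1.

L[1][0] = 1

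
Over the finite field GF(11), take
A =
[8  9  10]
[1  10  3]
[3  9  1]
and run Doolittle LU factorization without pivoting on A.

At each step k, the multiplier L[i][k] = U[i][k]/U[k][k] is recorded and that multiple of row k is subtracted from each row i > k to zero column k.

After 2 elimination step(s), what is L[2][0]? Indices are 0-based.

L[2][0] = 10

[col 0] pivot 8
  R1 -= 7*R0 → (0, 2, 10)  (L[1][0] := 7)
  R2 -= 10*R0 → (0, 7, 0)  (L[2][0] := 10)
[col 1] pivot 2
  R2 -= 9*R1 → (0, 0, 9)  (L[2][1] := 9)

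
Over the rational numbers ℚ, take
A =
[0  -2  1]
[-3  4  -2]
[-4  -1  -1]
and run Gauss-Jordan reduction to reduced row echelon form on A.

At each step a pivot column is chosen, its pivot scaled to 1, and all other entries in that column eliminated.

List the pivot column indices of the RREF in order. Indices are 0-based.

[1] R0 <-> R1
[1] R0 /= -3  ⇒  (1, -4/3, 2/3)
     R2 -= -4·R0  ⇒  (0, -19/3, 5/3)
[2] R1 /= -2  ⇒  (0, 1, -1/2)
     R0 -= -4/3·R1  ⇒  (1, 0, 0)
     R2 -= -19/3·R1  ⇒  (0, 0, -3/2)
[3] R2 /= -3/2  ⇒  (0, 0, 1)
     R1 -= -1/2·R2  ⇒  (0, 1, 0)

pivot columns: 0, 1, 2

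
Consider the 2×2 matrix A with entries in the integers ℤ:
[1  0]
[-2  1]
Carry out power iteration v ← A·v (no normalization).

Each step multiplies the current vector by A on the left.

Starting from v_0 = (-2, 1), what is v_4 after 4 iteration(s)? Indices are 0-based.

v_0 = (-2, 1).
v_1 = A·v_0 = (-2, 5).
v_2 = A·v_1 = (-2, 9).
v_3 = A·v_2 = (-2, 13).
v_4 = A·v_3 = (-2, 17).

v_4 = (-2, 17)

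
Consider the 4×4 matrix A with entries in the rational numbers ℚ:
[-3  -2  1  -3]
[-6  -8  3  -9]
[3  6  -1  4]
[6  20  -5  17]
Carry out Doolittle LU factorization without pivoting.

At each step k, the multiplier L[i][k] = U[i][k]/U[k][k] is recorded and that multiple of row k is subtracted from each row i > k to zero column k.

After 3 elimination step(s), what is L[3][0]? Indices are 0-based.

Step 1: pivot at (0,0) is -3.
  row1 ← row1 − (2)·row0  ⇒  L[1][0]=2, U row1=(0, -4, 1, -3)
  row2 ← row2 − (-1)·row0  ⇒  L[2][0]=-1, U row2=(0, 4, 0, 1)
  row3 ← row3 − (-2)·row0  ⇒  L[3][0]=-2, U row3=(0, 16, -3, 11)
Step 2: pivot at (1,1) is -4.
  row2 ← row2 − (-1)·row1  ⇒  L[2][1]=-1, U row2=(0, 0, 1, -2)
  row3 ← row3 − (-4)·row1  ⇒  L[3][1]=-4, U row3=(0, 0, 1, -1)
Step 3: pivot at (2,2) is 1.
  row3 ← row3 − (1)·row2  ⇒  L[3][2]=1, U row3=(0, 0, 0, 1)

L[3][0] = -2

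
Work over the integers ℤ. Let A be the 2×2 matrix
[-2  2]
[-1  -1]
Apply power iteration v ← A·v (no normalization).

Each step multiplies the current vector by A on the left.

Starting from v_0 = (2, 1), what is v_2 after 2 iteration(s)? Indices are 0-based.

v_2 = (-2, 5)

v_0 = (2, 1).
v_1 = A·v_0 = (-2, -3).
v_2 = A·v_1 = (-2, 5).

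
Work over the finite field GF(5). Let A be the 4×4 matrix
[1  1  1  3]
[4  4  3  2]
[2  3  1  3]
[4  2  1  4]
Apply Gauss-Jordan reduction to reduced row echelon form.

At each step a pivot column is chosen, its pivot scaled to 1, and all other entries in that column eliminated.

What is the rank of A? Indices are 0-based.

pivot(0,0)=1: scale R0 → (1, 1, 1, 3)
  clear (1,0): R1 −= (4)R0 → (0, 0, 4, 0)
  clear (2,0): R2 −= (2)R0 → (0, 1, 4, 2)
  clear (3,0): R3 −= (4)R0 → (0, 3, 2, 2)
pivot(1,1): swap R1↔R2
pivot(1,1)=1: scale R1 → (0, 1, 4, 2)
  clear (0,1): R0 −= (1)R1 → (1, 0, 2, 1)
  clear (3,1): R3 −= (3)R1 → (0, 0, 0, 1)
pivot(2,2)=4: scale R2 → (0, 0, 1, 0)
  clear (0,2): R0 −= (2)R2 → (1, 0, 0, 1)
  clear (1,2): R1 −= (4)R2 → (0, 1, 0, 2)
pivot(3,3)=1: scale R3 → (0, 0, 0, 1)
  clear (0,3): R0 −= (1)R3 → (1, 0, 0, 0)
  clear (1,3): R1 −= (2)R3 → (0, 1, 0, 0)

rank = 4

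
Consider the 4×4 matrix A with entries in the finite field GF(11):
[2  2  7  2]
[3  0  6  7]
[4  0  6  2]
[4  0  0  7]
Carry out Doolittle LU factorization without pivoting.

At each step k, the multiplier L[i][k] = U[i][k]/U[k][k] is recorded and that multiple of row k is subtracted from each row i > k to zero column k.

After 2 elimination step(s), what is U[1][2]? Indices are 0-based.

U[1][2] = 1

k=0: U[0][0]=2
  eliminate (1,0): mult=7, new row 1: (0, 8, 1, 4); set L[1][0]=7
  eliminate (2,0): mult=2, new row 2: (0, 7, 3, 9); set L[2][0]=2
  eliminate (3,0): mult=2, new row 3: (0, 7, 8, 3); set L[3][0]=2
k=1: U[1][1]=8
  eliminate (2,1): mult=5, new row 2: (0, 0, 9, 0); set L[2][1]=5
  eliminate (3,1): mult=5, new row 3: (0, 0, 3, 5); set L[3][1]=5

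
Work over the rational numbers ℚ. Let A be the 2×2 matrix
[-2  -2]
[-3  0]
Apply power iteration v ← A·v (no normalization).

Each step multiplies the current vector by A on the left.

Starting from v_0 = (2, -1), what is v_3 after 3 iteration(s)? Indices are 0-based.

v_0 = (2, -1).
v_1 = A·v_0 = (-2, -6).
v_2 = A·v_1 = (16, 6).
v_3 = A·v_2 = (-44, -48).

v_3 = (-44, -48)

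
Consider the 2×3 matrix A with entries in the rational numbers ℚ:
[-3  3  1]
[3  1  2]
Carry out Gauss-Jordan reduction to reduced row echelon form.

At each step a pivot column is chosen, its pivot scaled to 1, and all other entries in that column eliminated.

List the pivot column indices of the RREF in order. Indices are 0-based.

pivot columns: 0, 1

pivot(0,0)=-3: scale R0 → (1, -1, -1/3)
  clear (1,0): R1 −= (3)R0 → (0, 4, 3)
pivot(1,1)=4: scale R1 → (0, 1, 3/4)
  clear (0,1): R0 −= (-1)R1 → (1, 0, 5/12)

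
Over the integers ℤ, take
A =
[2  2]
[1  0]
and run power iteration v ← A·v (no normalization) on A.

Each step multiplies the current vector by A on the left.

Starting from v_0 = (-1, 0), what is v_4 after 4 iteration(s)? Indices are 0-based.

v_4 = (-44, -16)

v_0 = (-1, 0).
v_1 = A·v_0 = (-2, -1).
v_2 = A·v_1 = (-6, -2).
v_3 = A·v_2 = (-16, -6).
v_4 = A·v_3 = (-44, -16).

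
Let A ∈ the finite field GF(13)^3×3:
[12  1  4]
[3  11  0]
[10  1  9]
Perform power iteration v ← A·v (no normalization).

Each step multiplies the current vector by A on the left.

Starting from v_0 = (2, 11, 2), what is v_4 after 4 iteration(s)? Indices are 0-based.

v_0 = (2, 11, 2).
v_1 = A·v_0 = (4, 10, 10).
v_2 = A·v_1 = (7, 5, 10).
v_3 = A·v_2 = (12, 11, 9).
v_4 = A·v_3 = (9, 1, 4).

v_4 = (9, 1, 4)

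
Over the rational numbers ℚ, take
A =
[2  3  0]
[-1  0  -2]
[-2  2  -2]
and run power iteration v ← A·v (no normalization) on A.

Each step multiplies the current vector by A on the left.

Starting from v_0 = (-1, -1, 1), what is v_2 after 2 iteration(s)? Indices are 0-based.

v_0 = (-1, -1, 1).
v_1 = A·v_0 = (-5, -1, -2).
v_2 = A·v_1 = (-13, 9, 12).

v_2 = (-13, 9, 12)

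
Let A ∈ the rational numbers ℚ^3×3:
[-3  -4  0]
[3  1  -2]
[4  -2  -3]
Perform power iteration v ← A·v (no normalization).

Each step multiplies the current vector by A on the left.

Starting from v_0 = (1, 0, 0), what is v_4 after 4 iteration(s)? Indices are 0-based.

v_0 = (1, 0, 0).
v_1 = A·v_0 = (-3, 3, 4).
v_2 = A·v_1 = (-3, -14, -30).
v_3 = A·v_2 = (65, 37, 106).
v_4 = A·v_3 = (-343, 20, -132).

v_4 = (-343, 20, -132)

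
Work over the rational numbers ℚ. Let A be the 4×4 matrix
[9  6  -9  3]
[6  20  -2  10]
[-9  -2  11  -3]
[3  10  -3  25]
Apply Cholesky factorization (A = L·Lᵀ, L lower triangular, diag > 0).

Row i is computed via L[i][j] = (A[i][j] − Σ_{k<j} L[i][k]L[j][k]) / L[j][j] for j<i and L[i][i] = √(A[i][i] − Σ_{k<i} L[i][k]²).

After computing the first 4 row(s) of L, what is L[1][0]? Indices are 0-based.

Step 1: L[0][0] = √(9) = 3.
  L[1][0] = (6) / L[0][0] = 2.
Step 2: L[1][1] = √(16) = 4.
  L[2][0] = (-9) / L[0][0] = -3.
  L[2][1] = (4) / L[1][1] = 1.
Step 3: L[2][2] = √(1) = 1.
  L[3][0] = (3) / L[0][0] = 1.
  L[3][1] = (8) / L[1][1] = 2.
  L[3][2] = (-2) / L[2][2] = -2.
Step 4: L[3][3] = √(16) = 4.

L[1][0] = 2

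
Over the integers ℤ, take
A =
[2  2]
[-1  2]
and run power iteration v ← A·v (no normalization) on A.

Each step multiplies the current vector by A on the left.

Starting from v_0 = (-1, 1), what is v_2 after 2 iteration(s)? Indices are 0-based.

v_0 = (-1, 1).
v_1 = A·v_0 = (0, 3).
v_2 = A·v_1 = (6, 6).

v_2 = (6, 6)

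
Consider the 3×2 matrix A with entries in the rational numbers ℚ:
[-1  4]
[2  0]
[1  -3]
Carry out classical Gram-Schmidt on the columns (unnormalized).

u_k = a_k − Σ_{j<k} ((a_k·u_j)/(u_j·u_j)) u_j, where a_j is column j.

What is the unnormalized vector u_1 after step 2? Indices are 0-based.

Step 1: u_0 = a_0 = (-1, 2, 1).
Step 2: u_1 = a_1 − (-7/6)·u_0 = (17/6, 7/3, -11/6).

u_1 = (17/6, 7/3, -11/6)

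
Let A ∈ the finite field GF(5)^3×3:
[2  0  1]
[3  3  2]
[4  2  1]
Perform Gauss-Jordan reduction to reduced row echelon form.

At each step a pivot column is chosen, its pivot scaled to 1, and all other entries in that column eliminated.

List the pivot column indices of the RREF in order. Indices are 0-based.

pivot columns: 0, 1, 2

[1] R0 /= 2  ⇒  (1, 0, 3)
     R1 -= 3·R0  ⇒  (0, 3, 3)
     R2 -= 4·R0  ⇒  (0, 2, 4)
[2] R1 /= 3  ⇒  (0, 1, 1)
     R2 -= 2·R1  ⇒  (0, 0, 2)
[3] R2 /= 2  ⇒  (0, 0, 1)
     R0 -= 3·R2  ⇒  (1, 0, 0)
     R1 -= 1·R2  ⇒  (0, 1, 0)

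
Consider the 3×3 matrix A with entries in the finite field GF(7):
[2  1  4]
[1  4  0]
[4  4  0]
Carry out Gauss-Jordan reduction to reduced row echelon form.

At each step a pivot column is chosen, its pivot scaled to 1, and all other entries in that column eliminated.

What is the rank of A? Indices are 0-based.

[1] R0 /= 2  ⇒  (1, 4, 2)
     R1 -= 1·R0  ⇒  (0, 0, 5)
     R2 -= 4·R0  ⇒  (0, 2, 6)
[2] R1 <-> R2
[2] R1 /= 2  ⇒  (0, 1, 3)
     R0 -= 4·R1  ⇒  (1, 0, 4)
[3] R2 /= 5  ⇒  (0, 0, 1)
     R0 -= 4·R2  ⇒  (1, 0, 0)
     R1 -= 3·R2  ⇒  (0, 1, 0)

rank = 3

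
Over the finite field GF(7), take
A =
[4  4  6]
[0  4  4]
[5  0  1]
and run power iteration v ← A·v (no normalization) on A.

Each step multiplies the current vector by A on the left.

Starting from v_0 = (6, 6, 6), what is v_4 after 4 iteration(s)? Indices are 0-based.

v_0 = (6, 6, 6).
v_1 = A·v_0 = (0, 6, 1).
v_2 = A·v_1 = (2, 0, 1).
v_3 = A·v_2 = (0, 4, 4).
v_4 = A·v_3 = (5, 4, 4).

v_4 = (5, 4, 4)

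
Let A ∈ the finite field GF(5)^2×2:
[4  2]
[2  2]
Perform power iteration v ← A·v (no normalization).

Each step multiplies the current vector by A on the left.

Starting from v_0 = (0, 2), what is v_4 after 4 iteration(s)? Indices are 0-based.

v_4 = (2, 1)

v_0 = (0, 2).
v_1 = A·v_0 = (4, 4).
v_2 = A·v_1 = (4, 1).
v_3 = A·v_2 = (3, 0).
v_4 = A·v_3 = (2, 1).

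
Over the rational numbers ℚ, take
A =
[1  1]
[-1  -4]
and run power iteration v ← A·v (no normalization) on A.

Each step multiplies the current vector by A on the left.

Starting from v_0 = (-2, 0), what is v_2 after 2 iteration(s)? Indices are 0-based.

v_0 = (-2, 0).
v_1 = A·v_0 = (-2, 2).
v_2 = A·v_1 = (0, -6).

v_2 = (0, -6)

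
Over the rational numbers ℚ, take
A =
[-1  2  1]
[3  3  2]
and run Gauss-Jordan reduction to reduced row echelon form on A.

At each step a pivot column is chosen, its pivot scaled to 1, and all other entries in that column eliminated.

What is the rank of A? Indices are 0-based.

rank = 2

[1] R0 /= -1  ⇒  (1, -2, -1)
     R1 -= 3·R0  ⇒  (0, 9, 5)
[2] R1 /= 9  ⇒  (0, 1, 5/9)
     R0 -= -2·R1  ⇒  (1, 0, 1/9)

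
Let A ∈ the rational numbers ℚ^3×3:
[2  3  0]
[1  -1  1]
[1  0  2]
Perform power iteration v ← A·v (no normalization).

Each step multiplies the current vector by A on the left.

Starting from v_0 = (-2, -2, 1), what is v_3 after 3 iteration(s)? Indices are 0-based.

v_3 = (-67, -16, -37)

v_0 = (-2, -2, 1).
v_1 = A·v_0 = (-10, 1, 0).
v_2 = A·v_1 = (-17, -11, -10).
v_3 = A·v_2 = (-67, -16, -37).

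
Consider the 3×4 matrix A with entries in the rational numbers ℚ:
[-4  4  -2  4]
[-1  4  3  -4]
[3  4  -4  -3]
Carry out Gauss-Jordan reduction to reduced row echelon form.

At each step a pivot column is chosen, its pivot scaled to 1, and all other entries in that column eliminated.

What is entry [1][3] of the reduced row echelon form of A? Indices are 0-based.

M[1][3] = -55/82

[1] R0 /= -4  ⇒  (1, -1, 1/2, -1)
     R1 -= -1·R0  ⇒  (0, 3, 7/2, -5)
     R2 -= 3·R0  ⇒  (0, 7, -11/2, 0)
[2] R1 /= 3  ⇒  (0, 1, 7/6, -5/3)
     R0 -= -1·R1  ⇒  (1, 0, 5/3, -8/3)
     R2 -= 7·R1  ⇒  (0, 0, -41/3, 35/3)
[3] R2 /= -41/3  ⇒  (0, 0, 1, -35/41)
     R0 -= 5/3·R2  ⇒  (1, 0, 0, -51/41)
     R1 -= 7/6·R2  ⇒  (0, 1, 0, -55/82)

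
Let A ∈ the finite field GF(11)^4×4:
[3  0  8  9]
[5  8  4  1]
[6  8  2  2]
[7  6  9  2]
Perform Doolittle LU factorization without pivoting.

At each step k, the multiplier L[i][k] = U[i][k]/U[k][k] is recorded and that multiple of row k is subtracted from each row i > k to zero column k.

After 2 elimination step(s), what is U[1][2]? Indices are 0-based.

k=0: U[0][0]=3
  eliminate (1,0): mult=9, new row 1: (0, 8, 9, 8); set L[1][0]=9
  eliminate (2,0): mult=2, new row 2: (0, 8, 8, 6); set L[2][0]=2
  eliminate (3,0): mult=6, new row 3: (0, 6, 5, 3); set L[3][0]=6
k=1: U[1][1]=8
  eliminate (2,1): mult=1, new row 2: (0, 0, 10, 9); set L[2][1]=1
  eliminate (3,1): mult=9, new row 3: (0, 0, 1, 8); set L[3][1]=9

U[1][2] = 9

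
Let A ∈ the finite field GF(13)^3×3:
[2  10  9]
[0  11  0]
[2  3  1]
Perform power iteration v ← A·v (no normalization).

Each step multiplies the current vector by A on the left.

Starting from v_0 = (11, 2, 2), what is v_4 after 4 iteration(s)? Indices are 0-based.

v_4 = (7, 6, 9)

v_0 = (11, 2, 2).
v_1 = A·v_0 = (8, 9, 4).
v_2 = A·v_1 = (12, 8, 8).
v_3 = A·v_2 = (7, 10, 4).
v_4 = A·v_3 = (7, 6, 9).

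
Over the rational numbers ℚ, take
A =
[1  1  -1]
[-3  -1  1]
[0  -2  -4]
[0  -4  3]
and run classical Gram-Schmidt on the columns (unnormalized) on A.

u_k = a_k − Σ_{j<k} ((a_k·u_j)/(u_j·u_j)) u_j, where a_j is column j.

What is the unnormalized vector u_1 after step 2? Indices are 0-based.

Step 1: u_0 = a_0 = (1, -3, 0, 0).
Step 2: u_1 = a_1 − (2/5)·u_0 = (3/5, 1/5, -2, -4).

u_1 = (3/5, 1/5, -2, -4)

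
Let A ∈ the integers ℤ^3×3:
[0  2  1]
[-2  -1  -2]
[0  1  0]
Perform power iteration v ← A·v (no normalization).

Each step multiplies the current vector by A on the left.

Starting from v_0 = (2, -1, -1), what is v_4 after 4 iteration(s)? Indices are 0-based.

v_4 = (7, -51, -1)

v_0 = (2, -1, -1).
v_1 = A·v_0 = (-3, -1, -1).
v_2 = A·v_1 = (-3, 9, -1).
v_3 = A·v_2 = (17, -1, 9).
v_4 = A·v_3 = (7, -51, -1).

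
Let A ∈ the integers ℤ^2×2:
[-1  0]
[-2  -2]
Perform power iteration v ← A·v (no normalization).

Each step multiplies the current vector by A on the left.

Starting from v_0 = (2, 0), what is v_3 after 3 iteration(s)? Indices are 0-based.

v_3 = (-2, -28)

v_0 = (2, 0).
v_1 = A·v_0 = (-2, -4).
v_2 = A·v_1 = (2, 12).
v_3 = A·v_2 = (-2, -28).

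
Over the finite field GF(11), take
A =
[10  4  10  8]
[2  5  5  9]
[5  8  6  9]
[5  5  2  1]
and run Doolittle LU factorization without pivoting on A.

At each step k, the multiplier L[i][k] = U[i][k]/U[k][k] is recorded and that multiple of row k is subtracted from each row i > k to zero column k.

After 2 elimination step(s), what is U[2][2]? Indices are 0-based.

U[2][2] = 3

[col 0] pivot 10
  R1 -= 9*R0 → (0, 2, 3, 3)  (L[1][0] := 9)
  R2 -= 6*R0 → (0, 6, 1, 5)  (L[2][0] := 6)
  R3 -= 6*R0 → (0, 3, 8, 8)  (L[3][0] := 6)
[col 1] pivot 2
  R2 -= 3*R1 → (0, 0, 3, 7)  (L[2][1] := 3)
  R3 -= 7*R1 → (0, 0, 9, 9)  (L[3][1] := 7)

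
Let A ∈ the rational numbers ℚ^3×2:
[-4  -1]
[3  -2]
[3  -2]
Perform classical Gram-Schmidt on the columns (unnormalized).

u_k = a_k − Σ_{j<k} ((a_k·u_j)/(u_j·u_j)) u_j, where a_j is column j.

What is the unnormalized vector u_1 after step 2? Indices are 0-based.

Step 1: u_0 = a_0 = (-4, 3, 3).
Step 2: u_1 = a_1 − (-4/17)·u_0 = (-33/17, -22/17, -22/17).

u_1 = (-33/17, -22/17, -22/17)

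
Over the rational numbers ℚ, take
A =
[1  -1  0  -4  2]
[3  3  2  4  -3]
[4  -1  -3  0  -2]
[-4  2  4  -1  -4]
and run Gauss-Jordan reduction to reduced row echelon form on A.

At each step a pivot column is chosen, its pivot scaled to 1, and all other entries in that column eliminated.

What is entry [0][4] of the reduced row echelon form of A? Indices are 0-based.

M[0][4] = 89/56

[1] R0 /= 1  ⇒  (1, -1, 0, -4, 2)
     R1 -= 3·R0  ⇒  (0, 6, 2, 16, -9)
     R2 -= 4·R0  ⇒  (0, 3, -3, 16, -10)
     R3 -= -4·R0  ⇒  (0, -2, 4, -17, 4)
[2] R1 /= 6  ⇒  (0, 1, 1/3, 8/3, -3/2)
     R0 -= -1·R1  ⇒  (1, 0, 1/3, -4/3, 1/2)
     R2 -= 3·R1  ⇒  (0, 0, -4, 8, -11/2)
     R3 -= -2·R1  ⇒  (0, 0, 14/3, -35/3, 1)
[3] R2 /= -4  ⇒  (0, 0, 1, -2, 11/8)
     R0 -= 1/3·R2  ⇒  (1, 0, 0, -2/3, 1/24)
     R1 -= 1/3·R2  ⇒  (0, 1, 0, 10/3, -47/24)
     R3 -= 14/3·R2  ⇒  (0, 0, 0, -7/3, -65/12)
[4] R3 /= -7/3  ⇒  (0, 0, 0, 1, 65/28)
     R0 -= -2/3·R3  ⇒  (1, 0, 0, 0, 89/56)
     R1 -= 10/3·R3  ⇒  (0, 1, 0, 0, -543/56)
     R2 -= -2·R3  ⇒  (0, 0, 1, 0, 337/56)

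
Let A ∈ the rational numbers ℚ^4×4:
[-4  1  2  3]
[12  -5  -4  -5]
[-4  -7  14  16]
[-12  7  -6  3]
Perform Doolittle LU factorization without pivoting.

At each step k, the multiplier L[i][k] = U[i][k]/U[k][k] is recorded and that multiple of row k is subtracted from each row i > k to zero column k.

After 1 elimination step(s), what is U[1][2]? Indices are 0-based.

k=0: U[0][0]=-4
  eliminate (1,0): mult=-3, new row 1: (0, -2, 2, 4); set L[1][0]=-3
  eliminate (2,0): mult=1, new row 2: (0, -8, 12, 13); set L[2][0]=1
  eliminate (3,0): mult=3, new row 3: (0, 4, -12, -6); set L[3][0]=3

U[1][2] = 2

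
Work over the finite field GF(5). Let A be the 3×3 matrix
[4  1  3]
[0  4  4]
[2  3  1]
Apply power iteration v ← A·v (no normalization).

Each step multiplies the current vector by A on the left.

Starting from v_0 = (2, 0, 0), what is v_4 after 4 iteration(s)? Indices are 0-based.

v_0 = (2, 0, 0).
v_1 = A·v_0 = (3, 0, 4).
v_2 = A·v_1 = (4, 1, 0).
v_3 = A·v_2 = (2, 4, 1).
v_4 = A·v_3 = (0, 0, 2).

v_4 = (0, 0, 2)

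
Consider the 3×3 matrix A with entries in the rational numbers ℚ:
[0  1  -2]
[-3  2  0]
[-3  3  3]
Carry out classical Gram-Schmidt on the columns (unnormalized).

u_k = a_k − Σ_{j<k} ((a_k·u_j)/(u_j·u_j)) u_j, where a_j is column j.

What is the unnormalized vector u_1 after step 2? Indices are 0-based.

u_1 = (1, -1/2, 1/2)

Step 1: u_0 = a_0 = (0, -3, -3).
Step 2: u_1 = a_1 − (-5/6)·u_0 = (1, -1/2, 1/2).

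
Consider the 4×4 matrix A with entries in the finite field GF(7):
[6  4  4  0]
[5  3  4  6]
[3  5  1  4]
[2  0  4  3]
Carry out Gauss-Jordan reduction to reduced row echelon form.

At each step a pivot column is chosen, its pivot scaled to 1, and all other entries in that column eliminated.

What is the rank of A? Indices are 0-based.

pivot(0,0)=6: scale R0 → (1, 3, 3, 0)
  clear (1,0): R1 −= (5)R0 → (0, 2, 3, 6)
  clear (2,0): R2 −= (3)R0 → (0, 3, 6, 4)
  clear (3,0): R3 −= (2)R0 → (0, 1, 5, 3)
pivot(1,1)=2: scale R1 → (0, 1, 5, 3)
  clear (0,1): R0 −= (3)R1 → (1, 0, 2, 5)
  clear (2,1): R2 −= (3)R1 → (0, 0, 5, 2)
  clear (3,1): R3 −= (1)R1 → (0, 0, 0, 0)
pivot(2,2)=5: scale R2 → (0, 0, 1, 6)
  clear (0,2): R0 −= (2)R2 → (1, 0, 0, 0)
  clear (1,2): R1 −= (5)R2 → (0, 1, 0, 1)
col 3: no nonzero at/below row 3; advance.

rank = 3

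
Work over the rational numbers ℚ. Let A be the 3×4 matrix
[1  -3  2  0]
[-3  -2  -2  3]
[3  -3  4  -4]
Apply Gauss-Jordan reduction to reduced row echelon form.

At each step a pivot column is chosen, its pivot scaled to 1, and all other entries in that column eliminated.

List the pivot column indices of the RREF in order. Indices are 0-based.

pivot(0,0)=1: scale R0 → (1, -3, 2, 0)
  clear (1,0): R1 −= (-3)R0 → (0, -11, 4, 3)
  clear (2,0): R2 −= (3)R0 → (0, 6, -2, -4)
pivot(1,1)=-11: scale R1 → (0, 1, -4/11, -3/11)
  clear (0,1): R0 −= (-3)R1 → (1, 0, 10/11, -9/11)
  clear (2,1): R2 −= (6)R1 → (0, 0, 2/11, -26/11)
pivot(2,2)=2/11: scale R2 → (0, 0, 1, -13)
  clear (0,2): R0 −= (10/11)R2 → (1, 0, 0, 11)
  clear (1,2): R1 −= (-4/11)R2 → (0, 1, 0, -5)

pivot columns: 0, 1, 2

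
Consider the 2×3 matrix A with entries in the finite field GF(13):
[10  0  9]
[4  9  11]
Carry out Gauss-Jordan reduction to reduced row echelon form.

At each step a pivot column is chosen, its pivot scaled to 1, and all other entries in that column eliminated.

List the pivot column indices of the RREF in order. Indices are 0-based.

[1] R0 /= 10  ⇒  (1, 0, 10)
     R1 -= 4·R0  ⇒  (0, 9, 10)
[2] R1 /= 9  ⇒  (0, 1, 4)

pivot columns: 0, 1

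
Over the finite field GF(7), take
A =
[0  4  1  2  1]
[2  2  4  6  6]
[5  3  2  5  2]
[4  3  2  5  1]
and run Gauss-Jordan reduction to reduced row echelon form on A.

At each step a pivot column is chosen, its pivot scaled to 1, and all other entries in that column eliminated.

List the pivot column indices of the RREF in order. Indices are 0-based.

step 1: exchange rows 0,1
step 1: normalize row 0 (÷2) = (1, 1, 2, 3, 3)
  row 2: subtract 5×row0 = (0, 5, 6, 4, 1)
  row 3: subtract 4×row0 = (0, 6, 1, 0, 3)
step 2: normalize row 1 (÷4) = (0, 1, 2, 4, 2)
  row 0: subtract 1×row1 = (1, 0, 0, 6, 1)
  row 2: subtract 5×row1 = (0, 0, 3, 5, 5)
  row 3: subtract 6×row1 = (0, 0, 3, 4, 5)
step 3: normalize row 2 (÷3) = (0, 0, 1, 4, 4)
  row 1: subtract 2×row2 = (0, 1, 0, 3, 1)
  row 3: subtract 3×row2 = (0, 0, 0, 6, 0)
step 4: normalize row 3 (÷6) = (0, 0, 0, 1, 0)
  row 0: subtract 6×row3 = (1, 0, 0, 0, 1)
  row 1: subtract 3×row3 = (0, 1, 0, 0, 1)
  row 2: subtract 4×row3 = (0, 0, 1, 0, 4)

pivot columns: 0, 1, 2, 3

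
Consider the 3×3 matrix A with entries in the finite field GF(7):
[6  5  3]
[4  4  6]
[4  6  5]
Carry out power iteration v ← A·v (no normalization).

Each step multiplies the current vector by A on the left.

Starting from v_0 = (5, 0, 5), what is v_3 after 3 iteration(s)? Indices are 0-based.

v_0 = (5, 0, 5).
v_1 = A·v_0 = (3, 1, 3).
v_2 = A·v_1 = (4, 6, 5).
v_3 = A·v_2 = (6, 0, 0).

v_3 = (6, 0, 0)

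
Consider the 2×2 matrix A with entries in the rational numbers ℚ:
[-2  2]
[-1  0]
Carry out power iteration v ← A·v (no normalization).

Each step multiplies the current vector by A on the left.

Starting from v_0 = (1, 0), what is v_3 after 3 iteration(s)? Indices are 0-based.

v_0 = (1, 0).
v_1 = A·v_0 = (-2, -1).
v_2 = A·v_1 = (2, 2).
v_3 = A·v_2 = (0, -2).

v_3 = (0, -2)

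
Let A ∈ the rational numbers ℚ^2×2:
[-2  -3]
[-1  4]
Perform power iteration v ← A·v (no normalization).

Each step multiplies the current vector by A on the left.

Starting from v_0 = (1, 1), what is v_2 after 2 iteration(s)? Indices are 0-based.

v_0 = (1, 1).
v_1 = A·v_0 = (-5, 3).
v_2 = A·v_1 = (1, 17).

v_2 = (1, 17)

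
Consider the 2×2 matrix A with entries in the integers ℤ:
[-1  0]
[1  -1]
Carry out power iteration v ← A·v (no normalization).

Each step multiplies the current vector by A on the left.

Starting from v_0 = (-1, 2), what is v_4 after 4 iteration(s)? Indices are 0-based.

v_4 = (-1, 6)

v_0 = (-1, 2).
v_1 = A·v_0 = (1, -3).
v_2 = A·v_1 = (-1, 4).
v_3 = A·v_2 = (1, -5).
v_4 = A·v_3 = (-1, 6).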